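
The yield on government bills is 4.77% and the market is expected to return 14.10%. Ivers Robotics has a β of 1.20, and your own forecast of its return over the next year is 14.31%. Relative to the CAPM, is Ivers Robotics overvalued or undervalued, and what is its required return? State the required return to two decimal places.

Overvalued; required return 15.97%

MRP = 14.10% − 4.77% = 9.33%
Required return = R_f + β·MRP = 4.77% + 1.20 × 9.33% = 15.97%
Forecast 14.31% < required 15.97% → the stock plots below the SML → overvalued.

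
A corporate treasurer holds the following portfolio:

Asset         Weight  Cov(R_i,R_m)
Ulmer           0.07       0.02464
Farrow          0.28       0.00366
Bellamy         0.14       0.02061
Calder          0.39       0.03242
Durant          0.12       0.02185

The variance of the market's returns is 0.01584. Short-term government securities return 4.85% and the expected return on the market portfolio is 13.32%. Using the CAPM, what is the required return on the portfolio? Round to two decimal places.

16.03%

β_Ulmer = 0.02464 / 0.01584 = 1.5556
β_Farrow = 0.00366 / 0.01584 = 0.2311
β_Bellamy = 0.02061 / 0.01584 = 1.3011
β_Calder = 0.03242 / 0.01584 = 2.0467
β_Durant = 0.02185 / 0.01584 = 1.3794
β_P = Σ w_i β_i = 0.07×1.5556 + 0.28×0.2311 + 0.14×1.3011 + 0.39×2.0467 + 0.12×1.3794 = 1.3195
MRP = 13.32% − 4.85% = 8.47%
E(R_P) = R_f + β_P × MRP = 4.85% + 1.3195 × 8.47% = 16.03%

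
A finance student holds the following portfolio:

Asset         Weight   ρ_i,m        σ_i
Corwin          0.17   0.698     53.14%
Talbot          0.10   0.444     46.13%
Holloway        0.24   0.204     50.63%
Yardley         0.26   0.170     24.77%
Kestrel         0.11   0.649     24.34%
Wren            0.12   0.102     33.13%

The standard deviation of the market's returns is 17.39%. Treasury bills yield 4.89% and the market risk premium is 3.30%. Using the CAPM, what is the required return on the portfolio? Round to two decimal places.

β_Corwin = 0.698 × 53.14% / 17.39% = 2.1329
β_Talbot = 0.444 × 46.13% / 17.39% = 1.1778
β_Holloway = 0.204 × 50.63% / 17.39% = 0.5939
β_Yardley = 0.170 × 24.77% / 17.39% = 0.2421
β_Kestrel = 0.649 × 24.34% / 17.39% = 0.9084
β_Wren = 0.102 × 33.13% / 17.39% = 0.1943
β_P = Σ w_i β_i = 0.17×2.1329 + 0.10×1.1778 + 0.24×0.5939 + 0.26×0.2421 + 0.11×0.9084 + 0.12×0.1943 = 0.8091
E(R_P) = R_f + β_P × MRP = 4.89% + 0.8091 × 3.30% = 7.56%

7.56%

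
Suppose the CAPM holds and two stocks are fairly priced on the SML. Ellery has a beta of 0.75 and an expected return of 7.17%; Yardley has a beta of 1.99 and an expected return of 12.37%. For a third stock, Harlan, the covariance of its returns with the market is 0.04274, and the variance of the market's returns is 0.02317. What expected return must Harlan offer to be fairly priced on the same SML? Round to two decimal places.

MRP = (12.37% − 7.17%) / (1.99 − 0.75) = 4.1935%
R_f = 7.17% − 0.75 × 4.1935% = 4.0249%
β_Harlan = Cov / Var(R_m) = 0.04274 / 0.02317 = 1.8446
E(R_Harlan) = R_f + β × MRP = 4.0249% + 1.8446 × 4.1935% = 11.76%

11.76%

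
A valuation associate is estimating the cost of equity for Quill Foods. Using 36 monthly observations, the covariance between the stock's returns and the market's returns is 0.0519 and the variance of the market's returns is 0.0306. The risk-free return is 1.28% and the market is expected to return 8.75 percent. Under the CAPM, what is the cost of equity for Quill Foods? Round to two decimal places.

β = Cov(R_i, R_m) / Var(R_m) = 0.0519 / 0.0306 = 1.6961
MRP = 8.75% − 1.28% = 7.47%
E(R) = R_f + β × MRP = 1.28% + 1.6961 × 7.47% = 13.95%

13.95%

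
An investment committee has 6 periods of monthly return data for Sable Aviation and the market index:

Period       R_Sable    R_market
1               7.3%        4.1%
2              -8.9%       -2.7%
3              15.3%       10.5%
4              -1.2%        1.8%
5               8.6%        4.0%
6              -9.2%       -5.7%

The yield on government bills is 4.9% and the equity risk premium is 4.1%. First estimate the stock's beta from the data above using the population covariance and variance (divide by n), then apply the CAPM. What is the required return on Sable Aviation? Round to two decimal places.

Mean R_i = (7.3 − 8.9 + 15.3 − 1.2 + 8.6 − 9.2) / 6 = 1.9833%
Mean R_m = (4.1 − 2.7 + 10.5 + 1.8 + 4.0 − 5.7) / 6 = 2.0000%
Σ(R_i − R̄_i)(R_m − R̄_m) = 275.4900  ⇒  Cov = 275.4900 / 6 = 45.9150
Σ(R_m − R̄_m)² = 162.0800  ⇒  Var(R_m) = 162.0800 / 6 = 27.0133
β = Cov / Var(R_m) = 45.9150 / 27.0133 = 1.6997
E(R) = R_f + β × MRP = 4.9% + 1.6997 × 4.1% = 11.87%

11.87%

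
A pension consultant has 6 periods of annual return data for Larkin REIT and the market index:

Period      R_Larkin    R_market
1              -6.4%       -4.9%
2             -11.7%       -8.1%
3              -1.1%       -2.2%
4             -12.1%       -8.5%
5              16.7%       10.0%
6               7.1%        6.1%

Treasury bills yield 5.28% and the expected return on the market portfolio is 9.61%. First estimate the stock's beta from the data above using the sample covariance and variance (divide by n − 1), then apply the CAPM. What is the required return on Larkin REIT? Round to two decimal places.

Mean R_i = (-6.4 − 11.7 − 1.1 − 12.1 + 16.7 + 7.1) / 6 = -1.2500%
Mean R_m = (-4.9 − 8.1 − 2.2 − 8.5 + 10.0 + 6.1) / 6 = -1.2667%
Σ(R_i − R̄_i)(R_m − R̄_m) = 432.2100  ⇒  Cov = 432.2100 / 5 = 86.4420
Σ(R_m − R̄_m)² = 294.2933  ⇒  Var(R_m) = 294.2933 / 5 = 58.8587
β = Cov / Var(R_m) = 86.4420 / 58.8587 = 1.4686
MRP = 9.61% − 5.28% = 4.33%
E(R) = R_f + β × MRP = 5.28% + 1.4686 × 4.33% = 11.64%

11.64%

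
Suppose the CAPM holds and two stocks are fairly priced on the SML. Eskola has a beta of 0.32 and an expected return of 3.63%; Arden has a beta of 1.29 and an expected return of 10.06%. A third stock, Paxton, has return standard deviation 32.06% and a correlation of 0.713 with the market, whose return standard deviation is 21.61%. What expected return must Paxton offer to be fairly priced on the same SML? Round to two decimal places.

8.52%

MRP = (10.06% − 3.63%) / (1.29 − 0.32) = 6.6289%
R_f = 3.63% − 0.32 × 6.6289% = 1.5088%
β_Paxton = ρ·σ_i/σ_m = 0.713 × 32.06 / 21.61 = 1.0578
E(R_Paxton) = R_f + β × MRP = 1.5088% + 1.0578 × 6.6289% = 8.52%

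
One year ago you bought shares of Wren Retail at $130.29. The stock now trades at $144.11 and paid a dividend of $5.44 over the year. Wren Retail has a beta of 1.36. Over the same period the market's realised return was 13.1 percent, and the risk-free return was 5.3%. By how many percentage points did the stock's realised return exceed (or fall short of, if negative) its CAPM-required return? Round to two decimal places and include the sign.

-1.13%

Realised HPR = (P1 + D1 − P0) / P0 = (144.11 + 5.44 − 130.29) / 130.29 = 19.26 / 130.29 = 14.7824%
MRP = 13.1% − 5.3% = 7.80%
CAPM required = R_f + β·MRP = 5.3% + 1.36 × 7.8% = 15.9080%
α = realised − required = 14.7824% − 15.9080% = -1.13%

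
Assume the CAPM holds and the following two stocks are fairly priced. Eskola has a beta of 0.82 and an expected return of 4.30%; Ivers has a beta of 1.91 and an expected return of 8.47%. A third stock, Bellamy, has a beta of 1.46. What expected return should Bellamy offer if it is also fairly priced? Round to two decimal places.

MRP (SML slope) = (8.47% − 4.30%) / (1.91 − 0.82) = 4.17% / 1.09 = 3.8257%
R_f (intercept) = 4.30% − 0.82 × 3.8257% = 1.1629%
E(R_Bellamy) = R_f + β × MRP = 1.1629% + 1.46 × 3.8257% = 6.75%

6.75%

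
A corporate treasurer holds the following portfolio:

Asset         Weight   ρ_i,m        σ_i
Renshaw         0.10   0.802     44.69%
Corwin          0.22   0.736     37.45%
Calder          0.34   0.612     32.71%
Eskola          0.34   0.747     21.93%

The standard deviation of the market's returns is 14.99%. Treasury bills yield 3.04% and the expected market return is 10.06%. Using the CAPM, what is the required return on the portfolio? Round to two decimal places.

13.35%

β_Renshaw = 0.802 × 44.69% / 14.99% = 2.3910
β_Corwin = 0.736 × 37.45% / 14.99% = 1.8388
β_Calder = 0.612 × 32.71% / 14.99% = 1.3355
β_Eskola = 0.747 × 21.93% / 14.99% = 1.0928
β_P = Σ w_i β_i = 0.10×2.3910 + 0.22×1.8388 + 0.34×1.3355 + 0.34×1.0928 = 1.4693
MRP = 10.06% − 3.04% = 7.02%
E(R_P) = R_f + β_P × MRP = 3.04% + 1.4693 × 7.02% = 13.35%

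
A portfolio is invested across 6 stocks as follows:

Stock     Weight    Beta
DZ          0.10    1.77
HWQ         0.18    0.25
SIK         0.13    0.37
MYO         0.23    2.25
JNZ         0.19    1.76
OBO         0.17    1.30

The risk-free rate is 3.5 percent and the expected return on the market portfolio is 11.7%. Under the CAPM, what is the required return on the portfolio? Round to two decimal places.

14.51%

β_P = Σ w_i β_i = 0.10×1.77 + 0.18×0.25 + 0.13×0.37 + 0.23×2.25 + 0.19×1.76 + 0.17×1.30 = 1.3430
MRP = 11.7% − 3.5% = 8.20%
E(R_P) = R_f + β_P × MRP = 3.5% + 1.3430 × 8.2% = 14.51%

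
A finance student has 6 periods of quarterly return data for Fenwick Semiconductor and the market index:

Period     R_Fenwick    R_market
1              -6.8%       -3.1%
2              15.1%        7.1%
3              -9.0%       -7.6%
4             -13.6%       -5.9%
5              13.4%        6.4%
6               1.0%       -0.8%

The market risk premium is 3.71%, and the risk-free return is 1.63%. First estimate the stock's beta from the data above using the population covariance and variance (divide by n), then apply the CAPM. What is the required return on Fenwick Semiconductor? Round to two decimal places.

8.64%

Mean R_i = (-6.8 + 15.1 − 9.0 − 13.6 + 13.4 + 1.0) / 6 = 0.0167%
Mean R_m = (-3.1 + 7.1 − 7.6 − 5.9 + 6.4 − 0.8) / 6 = -0.6500%
Σ(R_i − R̄_i)(R_m − R̄_m) = 361.9550  ⇒  Cov = 361.9550 / 6 = 60.3258
Σ(R_m − R̄_m)² = 191.6550  ⇒  Var(R_m) = 191.6550 / 6 = 31.9425
β = Cov / Var(R_m) = 60.3258 / 31.9425 = 1.8886
E(R) = R_f + β × MRP = 1.63% + 1.8886 × 3.71% = 8.64%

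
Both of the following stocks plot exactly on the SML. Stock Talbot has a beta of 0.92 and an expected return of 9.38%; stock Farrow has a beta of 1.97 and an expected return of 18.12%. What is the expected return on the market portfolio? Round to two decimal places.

Both satisfy E(R) = R_f + β·MRP, so the slope of the SML is
MRP = (18.12% − 9.38%) / (1.97 − 0.92) = 8.74% / 1.05 = 8.3238%
R_f = E(R_Talbot) − β_Talbot·MRP = 9.38% − 0.92 × 8.3238% = 1.7221%
E(R_m) = R_f + MRP = 1.7221% + 8.3238% = 10.05%

10.05%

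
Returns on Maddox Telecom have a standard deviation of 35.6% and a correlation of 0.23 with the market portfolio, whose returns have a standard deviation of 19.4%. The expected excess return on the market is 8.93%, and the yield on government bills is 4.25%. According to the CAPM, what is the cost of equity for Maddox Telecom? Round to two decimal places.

β = ρ × σ_i / σ_m = 0.23 × 35.6% / 19.4% = 0.4221
E(R) = 4.25% + 0.4221 × 8.93% = 8.02%

8.02%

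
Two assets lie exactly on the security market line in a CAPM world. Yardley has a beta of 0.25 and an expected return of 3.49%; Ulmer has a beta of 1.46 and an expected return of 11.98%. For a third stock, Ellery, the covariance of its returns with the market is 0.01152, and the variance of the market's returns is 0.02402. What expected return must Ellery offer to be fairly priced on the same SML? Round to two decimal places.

5.10%

MRP = (11.98% − 3.49%) / (1.46 − 0.25) = 7.0165%
R_f = 3.49% − 0.25 × 7.0165% = 1.7359%
β_Ellery = Cov / Var(R_m) = 0.01152 / 0.02402 = 0.4796
E(R_Ellery) = R_f + β × MRP = 1.7359% + 0.4796 × 7.0165% = 5.10%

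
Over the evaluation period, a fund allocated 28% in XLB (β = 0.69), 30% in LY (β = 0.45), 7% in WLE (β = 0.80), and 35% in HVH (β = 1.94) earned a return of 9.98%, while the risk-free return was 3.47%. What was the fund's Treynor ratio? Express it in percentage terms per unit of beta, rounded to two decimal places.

β_P = 0.28×0.69 + 0.30×0.45 + 0.07×0.80 + 0.35×1.94 = 1.0632
Treynor = (R_P − R_f) / β_P = (9.98% − 3.47%) / 1.0632 = 6.51% / 1.0632 = 6.12%

6.12%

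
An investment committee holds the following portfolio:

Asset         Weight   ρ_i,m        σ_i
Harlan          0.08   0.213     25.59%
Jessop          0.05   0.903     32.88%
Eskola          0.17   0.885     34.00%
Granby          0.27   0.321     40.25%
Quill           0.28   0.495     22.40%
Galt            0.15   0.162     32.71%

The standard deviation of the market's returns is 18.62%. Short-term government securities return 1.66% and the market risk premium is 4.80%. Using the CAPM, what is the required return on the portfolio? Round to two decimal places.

β_Harlan = 0.213 × 25.59% / 18.62% = 0.2927
β_Jessop = 0.903 × 32.88% / 18.62% = 1.5946
β_Eskola = 0.885 × 34.00% / 18.62% = 1.6160
β_Granby = 0.321 × 40.25% / 18.62% = 0.6939
β_Quill = 0.495 × 22.40% / 18.62% = 0.5955
β_Galt = 0.162 × 32.71% / 18.62% = 0.2846
β_P = Σ w_i β_i = 0.08×0.2927 + 0.05×1.5946 + 0.17×1.6160 + 0.27×0.6939 + 0.28×0.5955 + 0.15×0.2846 = 0.7746
E(R_P) = R_f + β_P × MRP = 1.66% + 0.7746 × 4.80% = 5.38%

5.38%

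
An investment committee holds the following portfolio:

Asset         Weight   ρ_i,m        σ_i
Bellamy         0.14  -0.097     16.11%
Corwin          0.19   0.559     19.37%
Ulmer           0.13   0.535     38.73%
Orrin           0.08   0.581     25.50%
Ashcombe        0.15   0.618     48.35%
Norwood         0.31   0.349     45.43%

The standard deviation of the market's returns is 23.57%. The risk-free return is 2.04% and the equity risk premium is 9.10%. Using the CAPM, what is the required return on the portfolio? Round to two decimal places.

7.88%

β_Bellamy = -0.097 × 16.11% / 23.57% = -0.0663
β_Corwin = 0.559 × 19.37% / 23.57% = 0.4594
β_Ulmer = 0.535 × 38.73% / 23.57% = 0.8791
β_Orrin = 0.581 × 25.50% / 23.57% = 0.6286
β_Ashcombe = 0.618 × 48.35% / 23.57% = 1.2677
β_Norwood = 0.349 × 45.43% / 23.57% = 0.6727
β_P = Σ w_i β_i = 0.14×-0.0663 + 0.19×0.4594 + 0.13×0.8791 + 0.08×0.6286 + 0.15×1.2677 + 0.31×0.6727 = 0.6413
E(R_P) = R_f + β_P × MRP = 2.04% + 0.6413 × 9.10% = 7.88%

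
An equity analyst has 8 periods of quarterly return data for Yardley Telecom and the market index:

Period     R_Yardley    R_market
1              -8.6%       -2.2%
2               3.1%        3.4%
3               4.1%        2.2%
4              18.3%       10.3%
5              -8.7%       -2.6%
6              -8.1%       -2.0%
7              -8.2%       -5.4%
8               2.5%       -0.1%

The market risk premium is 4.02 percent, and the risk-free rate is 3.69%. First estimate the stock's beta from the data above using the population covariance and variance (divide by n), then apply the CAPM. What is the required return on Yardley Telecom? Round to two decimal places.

11.27%

Mean R_i = (-8.6 + 3.1 + 4.1 + 18.3 − 8.7 − 8.1 − 8.2 + 2.5) / 8 = -0.7000%
Mean R_m = (-2.2 + 3.4 + 2.2 + 10.3 − 2.6 − 2.0 − 5.4 − 0.1) / 8 = 0.4500%
Σ(R_i − R̄_i)(R_m − R̄_m) = 312.3400  ⇒  Cov = 312.3400 / 8 = 39.0425
Σ(R_m − R̄_m)² = 165.6400  ⇒  Var(R_m) = 165.6400 / 8 = 20.7050
β = Cov / Var(R_m) = 39.0425 / 20.7050 = 1.8857
E(R) = R_f + β × MRP = 3.69% + 1.8857 × 4.02% = 11.27%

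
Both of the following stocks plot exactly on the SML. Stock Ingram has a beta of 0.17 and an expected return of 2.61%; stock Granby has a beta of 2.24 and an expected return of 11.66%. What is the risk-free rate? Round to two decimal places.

Both satisfy E(R) = R_f + β·MRP, so the slope of the SML is
MRP = (11.66% − 2.61%) / (2.24 − 0.17) = 9.05% / 2.07 = 4.3720%
R_f = E(R_Ingram) − β_Ingram·MRP = 2.61% − 0.17 × 4.3720% = 1.8668%

1.87%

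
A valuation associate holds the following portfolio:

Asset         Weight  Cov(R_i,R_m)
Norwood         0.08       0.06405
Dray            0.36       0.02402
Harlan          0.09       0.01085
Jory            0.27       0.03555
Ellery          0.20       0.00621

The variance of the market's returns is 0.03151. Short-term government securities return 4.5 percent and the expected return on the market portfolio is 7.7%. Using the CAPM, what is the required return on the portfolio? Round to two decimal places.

β_Norwood = 0.06405 / 0.03151 = 2.0327
β_Dray = 0.02402 / 0.03151 = 0.7623
β_Harlan = 0.01085 / 0.03151 = 0.3443
β_Jory = 0.03555 / 0.03151 = 1.1282
β_Ellery = 0.00621 / 0.03151 = 0.1971
β_P = Σ w_i β_i = 0.08×2.0327 + 0.36×0.7623 + 0.09×0.3443 + 0.27×1.1282 + 0.20×0.1971 = 0.8121
MRP = 7.7% − 4.5% = 3.20%
E(R_P) = R_f + β_P × MRP = 4.5% + 0.8121 × 3.2% = 7.10%

7.10%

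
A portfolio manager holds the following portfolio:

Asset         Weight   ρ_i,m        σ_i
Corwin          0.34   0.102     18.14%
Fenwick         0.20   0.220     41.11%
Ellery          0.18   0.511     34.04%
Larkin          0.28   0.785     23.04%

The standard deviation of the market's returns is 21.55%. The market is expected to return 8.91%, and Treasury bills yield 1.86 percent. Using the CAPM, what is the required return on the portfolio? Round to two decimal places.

5.34%

β_Corwin = 0.102 × 18.14% / 21.55% = 0.0859
β_Fenwick = 0.220 × 41.11% / 21.55% = 0.4197
β_Ellery = 0.511 × 34.04% / 21.55% = 0.8072
β_Larkin = 0.785 × 23.04% / 21.55% = 0.8393
β_P = Σ w_i β_i = 0.34×0.0859 + 0.20×0.4197 + 0.18×0.8072 + 0.28×0.8393 = 0.4934
MRP = 8.91% − 1.86% = 7.05%
E(R_P) = R_f + β_P × MRP = 1.86% + 0.4934 × 7.05% = 5.34%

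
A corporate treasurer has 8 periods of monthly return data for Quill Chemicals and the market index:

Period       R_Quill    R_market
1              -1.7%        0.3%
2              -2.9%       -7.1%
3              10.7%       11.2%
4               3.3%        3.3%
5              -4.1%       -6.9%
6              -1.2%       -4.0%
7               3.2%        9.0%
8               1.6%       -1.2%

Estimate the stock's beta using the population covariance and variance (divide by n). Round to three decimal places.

Mean R_i = (-1.7 − 2.9 + 10.7 + 3.3 − 4.1 − 1.2 + 3.2 + 1.6) / 8 = 1.1125%
Mean R_m = (0.3 − 7.1 + 11.2 + 3.3 − 6.9 − 4.0 + 9.0 − 1.2) / 8 = 0.5750%
Σ(R_i − R̄_i)(R_m − R̄_m) = 205.6625  ⇒  Cov = 205.6625 / 8 = 25.7078
Σ(R_m − R̄_m)² = 330.2350  ⇒  Var(R_m) = 330.2350 / 8 = 41.2794
β = Cov / Var(R_m) = 25.7078 / 41.2794 = 0.6228

0.623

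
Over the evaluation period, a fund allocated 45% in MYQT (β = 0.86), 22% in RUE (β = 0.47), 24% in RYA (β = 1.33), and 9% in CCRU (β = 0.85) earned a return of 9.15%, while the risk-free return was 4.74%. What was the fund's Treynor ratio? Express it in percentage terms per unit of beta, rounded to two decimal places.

β_P = 0.45×0.86 + 0.22×0.47 + 0.24×1.33 + 0.09×0.85 = 0.8861
Treynor = (R_P − R_f) / β_P = (9.15% − 4.74%) / 0.8861 = 4.41% / 0.8861 = 4.98%

4.98%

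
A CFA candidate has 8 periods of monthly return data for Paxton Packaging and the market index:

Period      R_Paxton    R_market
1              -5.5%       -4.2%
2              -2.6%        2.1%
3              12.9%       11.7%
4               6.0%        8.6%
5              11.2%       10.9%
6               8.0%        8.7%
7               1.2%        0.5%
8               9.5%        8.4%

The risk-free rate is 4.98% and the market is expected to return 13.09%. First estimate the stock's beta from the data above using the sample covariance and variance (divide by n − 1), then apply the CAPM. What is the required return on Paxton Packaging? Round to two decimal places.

14.13%

Mean R_i = (-5.5 − 2.6 + 12.9 + 6.0 + 11.2 + 8.0 + 1.2 + 9.5) / 8 = 5.0875%
Mean R_m = (-4.2 + 2.1 + 11.7 + 8.6 + 10.9 + 8.7 + 0.5 + 8.4) / 8 = 5.8375%
Σ(R_i − R̄_i)(R_m − R̄_m) = 254.6638  ⇒  Cov = 254.6638 / 7 = 36.3805
Σ(R_m − R̄_m)² = 225.5988  ⇒  Var(R_m) = 225.5988 / 7 = 32.2284
β = Cov / Var(R_m) = 36.3805 / 32.2284 = 1.1288
MRP = 13.09% − 4.98% = 8.11%
E(R) = R_f + β × MRP = 4.98% + 1.1288 × 8.11% = 14.13%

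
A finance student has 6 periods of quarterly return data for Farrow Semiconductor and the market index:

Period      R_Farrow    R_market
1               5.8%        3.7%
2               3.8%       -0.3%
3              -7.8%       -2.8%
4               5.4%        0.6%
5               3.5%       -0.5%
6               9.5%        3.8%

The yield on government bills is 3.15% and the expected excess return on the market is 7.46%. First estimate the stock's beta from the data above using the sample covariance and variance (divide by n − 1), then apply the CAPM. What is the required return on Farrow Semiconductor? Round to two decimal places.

Mean R_i = (5.8 + 3.8 − 7.8 + 5.4 + 3.5 + 9.5) / 6 = 3.3667%
Mean R_m = (3.7 − 0.3 − 2.8 + 0.6 − 0.5 + 3.8) / 6 = 0.7500%
Σ(R_i − R̄_i)(R_m − R̄_m) = 64.6000  ⇒  Cov = 64.6000 / 5 = 12.9200
Σ(R_m − R̄_m)² = 33.2950  ⇒  Var(R_m) = 33.2950 / 5 = 6.6590
β = Cov / Var(R_m) = 12.9200 / 6.6590 = 1.9402
E(R) = R_f + β × MRP = 3.15% + 1.9402 × 7.46% = 17.62%

17.62%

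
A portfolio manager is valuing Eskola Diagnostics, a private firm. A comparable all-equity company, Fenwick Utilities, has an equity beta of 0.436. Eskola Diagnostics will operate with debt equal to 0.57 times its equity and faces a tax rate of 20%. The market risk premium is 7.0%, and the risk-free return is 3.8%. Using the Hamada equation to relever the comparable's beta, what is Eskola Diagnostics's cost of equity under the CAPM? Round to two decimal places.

8.24%

β_L = β_U × [1 + (1 − t)(D/E)] = 0.436 × [1 + (1 − 0.20) × 0.57]
    = 0.436 × [1 + 0.80 × 0.57] = 0.436 × 1.4560 = 0.6348
E(R) = R_f + β_L × MRP = 3.8% + 0.6348 × 7.0% = 8.24%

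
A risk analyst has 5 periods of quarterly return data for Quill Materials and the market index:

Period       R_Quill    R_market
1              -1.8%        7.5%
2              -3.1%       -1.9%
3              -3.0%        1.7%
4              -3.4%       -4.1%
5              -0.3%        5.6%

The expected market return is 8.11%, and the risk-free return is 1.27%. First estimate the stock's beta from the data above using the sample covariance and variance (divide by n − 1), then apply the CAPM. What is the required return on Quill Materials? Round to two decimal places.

Mean R_i = (-1.8 − 3.1 − 3.0 − 3.4 − 0.3) / 5 = -2.3200%
Mean R_m = (7.5 − 1.9 + 1.7 − 4.1 + 5.6) / 5 = 1.7600%
Σ(R_i − R̄_i)(R_m − R̄_m) = 19.9660  ⇒  Cov = 19.9660 / 4 = 4.9915
Σ(R_m − R̄_m)² = 95.4320  ⇒  Var(R_m) = 95.4320 / 4 = 23.8580
β = Cov / Var(R_m) = 4.9915 / 23.8580 = 0.2092
MRP = 8.11% − 1.27% = 6.84%
E(R) = R_f + β × MRP = 1.27% + 0.2092 × 6.84% = 2.70%

2.70%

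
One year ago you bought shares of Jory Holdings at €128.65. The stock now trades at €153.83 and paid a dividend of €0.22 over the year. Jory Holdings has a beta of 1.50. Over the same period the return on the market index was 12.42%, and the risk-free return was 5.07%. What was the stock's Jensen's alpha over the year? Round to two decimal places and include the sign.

+3.65%

Realised HPR = (P1 + D1 − P0) / P0 = (153.83 + 0.22 − 128.65) / 128.65 = 25.40 / 128.65 = 19.7435%
MRP = 12.42% − 5.07% = 7.35%
CAPM required = R_f + β·MRP = 5.07% + 1.50 × 7.35% = 16.0950%
α = realised − required = 19.7435% − 16.0950% = +3.65%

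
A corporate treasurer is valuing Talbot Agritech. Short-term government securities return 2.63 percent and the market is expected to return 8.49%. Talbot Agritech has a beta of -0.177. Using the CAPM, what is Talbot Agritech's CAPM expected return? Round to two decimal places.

1.59%

Market risk premium = E(R_m) − R_f = 8.49% − 2.63% = 5.86%
E(R) = R_f + β × MRP = 2.63% + -0.177 × 5.86% = 1.59%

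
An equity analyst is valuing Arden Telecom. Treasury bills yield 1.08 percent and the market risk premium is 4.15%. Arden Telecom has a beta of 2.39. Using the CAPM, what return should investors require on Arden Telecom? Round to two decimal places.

11.00%

E(R) = R_f + β × MRP = 1.08% + 2.39 × 4.15% = 11.00%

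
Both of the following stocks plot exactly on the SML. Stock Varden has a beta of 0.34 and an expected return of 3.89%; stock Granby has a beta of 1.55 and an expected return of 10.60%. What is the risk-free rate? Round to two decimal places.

Both satisfy E(R) = R_f + β·MRP, so the slope of the SML is
MRP = (10.60% − 3.89%) / (1.55 − 0.34) = 6.71% / 1.21 = 5.5455%
R_f = E(R_Varden) − β_Varden·MRP = 3.89% − 0.34 × 5.5455% = 2.0045%

2.00%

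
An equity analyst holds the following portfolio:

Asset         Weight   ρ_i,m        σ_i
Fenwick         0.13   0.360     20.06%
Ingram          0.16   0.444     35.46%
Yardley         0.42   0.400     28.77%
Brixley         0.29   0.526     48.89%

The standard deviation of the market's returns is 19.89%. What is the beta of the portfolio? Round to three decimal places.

β_Fenwick = 0.360 × 20.06% / 19.89% = 0.3631
β_Ingram = 0.444 × 35.46% / 19.89% = 0.7916
β_Yardley = 0.400 × 28.77% / 19.89% = 0.5786
β_Brixley = 0.526 × 48.89% / 19.89% = 1.2929
β_P = Σ w_i β_i = 0.13×0.3631 + 0.16×0.7916 + 0.42×0.5786 + 0.29×1.2929 = 0.7918

0.792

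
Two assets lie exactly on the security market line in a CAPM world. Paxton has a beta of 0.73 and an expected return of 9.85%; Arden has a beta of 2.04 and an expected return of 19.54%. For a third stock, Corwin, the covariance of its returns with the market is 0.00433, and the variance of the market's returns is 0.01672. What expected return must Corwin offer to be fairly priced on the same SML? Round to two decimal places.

6.37%

MRP = (19.54% − 9.85%) / (2.04 − 0.73) = 7.3969%
R_f = 9.85% − 0.73 × 7.3969% = 4.4503%
β_Corwin = Cov / Var(R_m) = 0.00433 / 0.01672 = 0.2590
E(R_Corwin) = R_f + β × MRP = 4.4503% + 0.2590 × 7.3969% = 6.37%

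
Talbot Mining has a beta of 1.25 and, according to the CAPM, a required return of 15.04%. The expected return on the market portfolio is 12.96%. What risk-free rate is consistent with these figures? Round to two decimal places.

E(R) = R_f + β(E(R_m) − R_f) = R_f(1 − β) + β·E(R_m)
15.04% = R_f × (1 − 1.25) + 1.25 × 12.96%
15.04% = R_f × -0.25 + 16.2000%
R_f = (15.04% − 16.2000%) / -0.25 = 4.64%

4.64%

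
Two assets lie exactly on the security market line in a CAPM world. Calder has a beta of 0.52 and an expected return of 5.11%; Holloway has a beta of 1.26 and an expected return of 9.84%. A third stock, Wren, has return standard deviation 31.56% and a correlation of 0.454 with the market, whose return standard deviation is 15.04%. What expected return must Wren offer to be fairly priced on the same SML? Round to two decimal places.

MRP = (9.84% − 5.11%) / (1.26 − 0.52) = 6.3919%
R_f = 5.11% − 0.52 × 6.3919% = 1.7862%
β_Wren = ρ·σ_i/σ_m = 0.454 × 31.56 / 15.04 = 0.9527
E(R_Wren) = R_f + β × MRP = 1.7862% + 0.9527 × 6.3919% = 7.88%

7.88%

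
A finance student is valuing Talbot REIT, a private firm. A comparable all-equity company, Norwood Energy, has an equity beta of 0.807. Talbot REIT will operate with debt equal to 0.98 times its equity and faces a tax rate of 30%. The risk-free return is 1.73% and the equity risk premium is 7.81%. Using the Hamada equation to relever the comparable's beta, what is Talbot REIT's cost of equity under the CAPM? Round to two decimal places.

β_L = β_U × [1 + (1 − t)(D/E)] = 0.807 × [1 + (1 − 0.30) × 0.98]
    = 0.807 × [1 + 0.70 × 0.98] = 0.807 × 1.6860 = 1.3606
E(R) = R_f + β_L × MRP = 1.73% + 1.3606 × 7.81% = 12.36%

12.36%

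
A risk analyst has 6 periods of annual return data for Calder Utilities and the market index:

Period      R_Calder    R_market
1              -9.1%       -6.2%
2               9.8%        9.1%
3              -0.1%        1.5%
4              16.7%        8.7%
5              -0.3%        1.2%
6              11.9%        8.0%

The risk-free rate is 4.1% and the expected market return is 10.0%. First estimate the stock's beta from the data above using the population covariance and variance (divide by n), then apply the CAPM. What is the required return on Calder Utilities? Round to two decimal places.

13.13%

Mean R_i = (-9.1 + 9.8 − 0.1 + 16.7 − 0.3 + 11.9) / 6 = 4.8167%
Mean R_m = (-6.2 + 9.1 + 1.5 + 8.7 + 1.2 + 8.0) / 6 = 3.7167%
Σ(R_i − R̄_i)(R_m − R̄_m) = 278.1683  ⇒  Cov = 278.1683 / 6 = 46.3614
Σ(R_m − R̄_m)² = 181.7483  ⇒  Var(R_m) = 181.7483 / 6 = 30.2914
β = Cov / Var(R_m) = 46.3614 / 30.2914 = 1.5305
MRP = 10.0% − 4.1% = 5.90%
E(R) = R_f + β × MRP = 4.1% + 1.5305 × 5.9% = 13.13%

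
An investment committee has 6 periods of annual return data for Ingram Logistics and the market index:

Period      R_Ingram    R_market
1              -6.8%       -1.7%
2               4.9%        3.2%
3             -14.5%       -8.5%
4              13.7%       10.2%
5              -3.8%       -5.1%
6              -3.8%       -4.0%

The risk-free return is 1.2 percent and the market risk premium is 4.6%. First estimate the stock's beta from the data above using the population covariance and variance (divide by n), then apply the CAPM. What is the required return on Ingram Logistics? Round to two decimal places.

Mean R_i = (-6.8 + 4.9 − 14.5 + 13.7 − 3.8 − 3.8) / 6 = -1.7167%
Mean R_m = (-1.7 + 3.2 − 8.5 + 10.2 − 5.1 − 4.0) / 6 = -0.9833%
Σ(R_i − R̄_i)(R_m − R̄_m) = 314.6817  ⇒  Cov = 314.6817 / 6 = 52.4470
Σ(R_m − R̄_m)² = 225.6283  ⇒  Var(R_m) = 225.6283 / 6 = 37.6047
β = Cov / Var(R_m) = 52.4470 / 37.6047 = 1.3947
E(R) = R_f + β × MRP = 1.2% + 1.3947 × 4.6% = 7.62%

7.62%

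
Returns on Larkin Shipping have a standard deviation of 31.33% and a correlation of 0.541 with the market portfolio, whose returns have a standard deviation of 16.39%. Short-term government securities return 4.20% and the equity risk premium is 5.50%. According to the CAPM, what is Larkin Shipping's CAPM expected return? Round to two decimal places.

9.89%

β = ρ × σ_i / σ_m = 0.541 × 31.33% / 16.39% = 1.0341
E(R) = 4.20% + 1.0341 × 5.50% = 9.89%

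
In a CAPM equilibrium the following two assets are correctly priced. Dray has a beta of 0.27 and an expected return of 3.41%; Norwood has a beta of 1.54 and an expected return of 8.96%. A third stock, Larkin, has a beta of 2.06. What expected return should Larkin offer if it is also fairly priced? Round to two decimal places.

11.23%

MRP (SML slope) = (8.96% − 3.41%) / (1.54 − 0.27) = 5.55% / 1.27 = 4.3701%
R_f (intercept) = 3.41% − 0.27 × 4.3701% = 2.2301%
E(R_Larkin) = R_f + β × MRP = 2.2301% + 2.06 × 4.3701% = 11.23%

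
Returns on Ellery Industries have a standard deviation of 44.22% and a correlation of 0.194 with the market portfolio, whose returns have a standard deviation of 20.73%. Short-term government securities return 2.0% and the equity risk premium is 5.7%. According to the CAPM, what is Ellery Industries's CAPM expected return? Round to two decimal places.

β = ρ × σ_i / σ_m = 0.194 × 44.22% / 20.73% = 0.4138
E(R) = 2.0% + 0.4138 × 5.7% = 4.36%

4.36%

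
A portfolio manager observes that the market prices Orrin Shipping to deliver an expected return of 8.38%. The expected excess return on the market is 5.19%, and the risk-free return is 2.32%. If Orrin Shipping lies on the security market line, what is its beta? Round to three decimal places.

1.168

β = (E(R) − R_f) / MRP = (8.38% − 2.32%) / 5.19% = 6.06% / 5.19% = 1.168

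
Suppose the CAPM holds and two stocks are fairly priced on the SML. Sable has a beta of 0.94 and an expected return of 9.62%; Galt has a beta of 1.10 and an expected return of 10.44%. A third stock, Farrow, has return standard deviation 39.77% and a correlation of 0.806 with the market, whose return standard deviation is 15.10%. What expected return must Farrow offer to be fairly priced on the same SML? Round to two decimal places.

15.68%

MRP = (10.44% − 9.62%) / (1.10 − 0.94) = 5.1250%
R_f = 9.62% − 0.94 × 5.1250% = 4.8025%
β_Farrow = ρ·σ_i/σ_m = 0.806 × 39.77 / 15.10 = 2.1228
E(R_Farrow) = R_f + β × MRP = 4.8025% + 2.1228 × 5.1250% = 15.68%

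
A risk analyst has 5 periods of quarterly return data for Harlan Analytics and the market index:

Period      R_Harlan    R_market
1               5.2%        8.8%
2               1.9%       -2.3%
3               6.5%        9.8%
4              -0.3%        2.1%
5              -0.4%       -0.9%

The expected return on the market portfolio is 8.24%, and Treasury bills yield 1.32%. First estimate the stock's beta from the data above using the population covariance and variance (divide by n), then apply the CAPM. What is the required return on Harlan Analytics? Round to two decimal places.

4.68%

Mean R_i = (5.2 + 1.9 + 6.5 − 0.3 − 0.4) / 5 = 2.5800%
Mean R_m = (8.8 − 2.3 + 9.8 + 2.1 − 0.9) / 5 = 3.5000%
Σ(R_i − R̄_i)(R_m − R̄_m) = 59.6700  ⇒  Cov = 59.6700 / 5 = 11.9340
Σ(R_m − R̄_m)² = 122.7400  ⇒  Var(R_m) = 122.7400 / 5 = 24.5480
β = Cov / Var(R_m) = 11.9340 / 24.5480 = 0.4861
MRP = 8.24% − 1.32% = 6.92%
E(R) = R_f + β × MRP = 1.32% + 0.4861 × 6.92% = 4.68%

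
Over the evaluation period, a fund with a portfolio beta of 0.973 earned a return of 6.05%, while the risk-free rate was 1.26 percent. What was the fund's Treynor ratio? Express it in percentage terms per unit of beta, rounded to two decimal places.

Treynor = (R_P − R_f) / β_P = (6.05% − 1.26%) / 0.9730 = 4.79% / 0.9730 = 4.92%

4.92%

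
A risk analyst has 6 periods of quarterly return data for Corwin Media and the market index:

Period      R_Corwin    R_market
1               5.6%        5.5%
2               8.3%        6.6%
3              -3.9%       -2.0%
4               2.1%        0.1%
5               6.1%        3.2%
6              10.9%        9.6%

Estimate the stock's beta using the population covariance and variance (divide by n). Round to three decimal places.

Mean R_i = (5.6 + 8.3 − 3.9 + 2.1 + 6.1 + 10.9) / 6 = 4.8500%
Mean R_m = (5.5 + 6.6 − 2.0 + 0.1 + 3.2 + 9.6) / 6 = 3.8333%
Σ(R_i − R̄_i)(R_m − R̄_m) = 106.2000  ⇒  Cov = 106.2000 / 6 = 17.7000
Σ(R_m − R̄_m)² = 92.0533  ⇒  Var(R_m) = 92.0533 / 6 = 15.3422
β = Cov / Var(R_m) = 17.7000 / 15.3422 = 1.1537

1.154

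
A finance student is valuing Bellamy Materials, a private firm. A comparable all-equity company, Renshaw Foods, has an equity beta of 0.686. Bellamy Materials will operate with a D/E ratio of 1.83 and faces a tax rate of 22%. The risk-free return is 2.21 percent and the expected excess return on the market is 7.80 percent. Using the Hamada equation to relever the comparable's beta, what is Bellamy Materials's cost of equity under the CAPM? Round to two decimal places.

β_L = β_U × [1 + (1 − t)(D/E)] = 0.686 × [1 + (1 − 0.22) × 1.83]
    = 0.686 × [1 + 0.78 × 1.83] = 0.686 × 2.4274 = 1.6652
E(R) = R_f + β_L × MRP = 2.21% + 1.6652 × 7.80% = 15.20%

15.20%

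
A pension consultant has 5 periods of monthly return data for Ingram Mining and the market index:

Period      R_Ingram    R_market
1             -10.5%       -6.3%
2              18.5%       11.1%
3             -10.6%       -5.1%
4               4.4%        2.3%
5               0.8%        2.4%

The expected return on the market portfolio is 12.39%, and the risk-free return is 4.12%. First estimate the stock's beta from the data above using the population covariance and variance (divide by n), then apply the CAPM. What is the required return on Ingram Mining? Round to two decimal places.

18.26%

Mean R_i = (-10.5 + 18.5 − 10.6 + 4.4 + 0.8) / 5 = 0.5200%
Mean R_m = (-6.3 + 11.1 − 5.1 + 2.3 + 2.4) / 5 = 0.8800%
Σ(R_i − R̄_i)(R_m − R̄_m) = 335.3120  ⇒  Cov = 335.3120 / 5 = 67.0624
Σ(R_m − R̄_m)² = 196.0880  ⇒  Var(R_m) = 196.0880 / 5 = 39.2176
β = Cov / Var(R_m) = 67.0624 / 39.2176 = 1.7100
MRP = 12.39% − 4.12% = 8.27%
E(R) = R_f + β × MRP = 4.12% + 1.7100 × 8.27% = 18.26%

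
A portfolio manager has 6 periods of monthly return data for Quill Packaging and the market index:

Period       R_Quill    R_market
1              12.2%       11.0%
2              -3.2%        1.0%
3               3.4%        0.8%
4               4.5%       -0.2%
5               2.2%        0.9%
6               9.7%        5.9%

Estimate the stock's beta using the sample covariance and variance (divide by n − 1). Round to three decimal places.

1.035

Mean R_i = (12.2 − 3.2 + 3.4 + 4.5 + 2.2 + 9.7) / 6 = 4.8000%
Mean R_m = (11.0 + 1.0 + 0.8 − 0.2 + 0.9 + 5.9) / 6 = 3.2333%
Σ(R_i − R̄_i)(R_m − R̄_m) = 98.9100  ⇒  Cov = 98.9100 / 5 = 19.7820
Σ(R_m − R̄_m)² = 95.5733  ⇒  Var(R_m) = 95.5733 / 5 = 19.1147
β = Cov / Var(R_m) = 19.7820 / 19.1147 = 1.0349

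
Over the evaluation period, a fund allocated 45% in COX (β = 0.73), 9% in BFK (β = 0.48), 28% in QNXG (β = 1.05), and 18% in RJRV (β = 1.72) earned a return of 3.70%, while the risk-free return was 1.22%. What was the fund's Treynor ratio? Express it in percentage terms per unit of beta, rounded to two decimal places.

2.54%

β_P = 0.45×0.73 + 0.09×0.48 + 0.28×1.05 + 0.18×1.72 = 0.9753
Treynor = (R_P − R_f) / β_P = (3.70% − 1.22%) / 0.9753 = 2.48% / 0.9753 = 2.54%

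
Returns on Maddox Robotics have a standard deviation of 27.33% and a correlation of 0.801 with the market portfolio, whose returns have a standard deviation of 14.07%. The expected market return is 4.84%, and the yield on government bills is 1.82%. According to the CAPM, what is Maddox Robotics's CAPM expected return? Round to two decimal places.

β = ρ × σ_i / σ_m = 0.801 × 27.33% / 14.07% = 1.5559
MRP = 4.84% − 1.82% = 3.02%
E(R) = 1.82% + 1.5559 × 3.02% = 6.52%

6.52%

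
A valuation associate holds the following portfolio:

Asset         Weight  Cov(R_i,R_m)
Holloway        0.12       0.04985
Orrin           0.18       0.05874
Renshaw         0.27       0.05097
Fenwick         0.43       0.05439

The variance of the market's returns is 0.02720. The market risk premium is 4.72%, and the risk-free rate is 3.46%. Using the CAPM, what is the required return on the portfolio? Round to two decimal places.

β_Holloway = 0.04985 / 0.02720 = 1.8327
β_Orrin = 0.05874 / 0.02720 = 2.1596
β_Renshaw = 0.05097 / 0.02720 = 1.8739
β_Fenwick = 0.05439 / 0.02720 = 1.9996
β_P = Σ w_i β_i = 0.12×1.8327 + 0.18×2.1596 + 0.27×1.8739 + 0.43×1.9996 = 1.9744
E(R_P) = R_f + β_P × MRP = 3.46% + 1.9744 × 4.72% = 12.78%

12.78%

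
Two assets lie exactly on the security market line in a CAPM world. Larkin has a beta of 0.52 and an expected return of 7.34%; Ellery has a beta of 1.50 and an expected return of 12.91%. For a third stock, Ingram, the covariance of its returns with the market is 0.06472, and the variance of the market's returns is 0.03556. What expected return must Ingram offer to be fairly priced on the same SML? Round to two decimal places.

14.73%

MRP = (12.91% − 7.34%) / (1.50 − 0.52) = 5.6837%
R_f = 7.34% − 0.52 × 5.6837% = 4.3845%
β_Ingram = Cov / Var(R_m) = 0.06472 / 0.03556 = 1.8200
E(R_Ingram) = R_f + β × MRP = 4.3845% + 1.8200 × 5.6837% = 14.73%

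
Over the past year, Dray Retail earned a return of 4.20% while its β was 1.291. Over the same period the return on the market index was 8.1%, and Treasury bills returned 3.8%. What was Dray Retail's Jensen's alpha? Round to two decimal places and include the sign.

-5.15%

Market excess return = 8.1% − 3.8% = 4.30%
CAPM benchmark = R_f + β(R_m − R_f) = 3.8% + 1.291 × 4.3% = 9.3513%
α = actual − benchmark = 4.20% − 9.3513% = -5.15%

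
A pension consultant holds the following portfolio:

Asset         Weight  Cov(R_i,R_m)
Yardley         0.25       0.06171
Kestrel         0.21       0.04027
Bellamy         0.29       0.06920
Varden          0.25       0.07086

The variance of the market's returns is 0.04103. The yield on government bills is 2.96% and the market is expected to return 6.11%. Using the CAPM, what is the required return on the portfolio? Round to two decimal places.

β_Yardley = 0.06171 / 0.04103 = 1.5040
β_Kestrel = 0.04027 / 0.04103 = 0.9815
β_Bellamy = 0.06920 / 0.04103 = 1.6866
β_Varden = 0.07086 / 0.04103 = 1.7270
β_P = Σ w_i β_i = 0.25×1.5040 + 0.21×0.9815 + 0.29×1.6866 + 0.25×1.7270 = 1.5030
MRP = 6.11% − 2.96% = 3.15%
E(R_P) = R_f + β_P × MRP = 2.96% + 1.5030 × 3.15% = 7.69%

7.69%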